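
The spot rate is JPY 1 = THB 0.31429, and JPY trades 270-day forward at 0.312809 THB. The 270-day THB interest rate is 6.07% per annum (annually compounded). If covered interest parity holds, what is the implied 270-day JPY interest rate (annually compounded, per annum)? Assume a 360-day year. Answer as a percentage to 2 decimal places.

6.74%

T = 270/360 years.
CIP gives F = S · g_THB/g_JPY, so g_THB/g_JPY = 0.312809/0.31429 = 0.9952878.
THB growth factor: (1 + 0.0607)^(270/360) = 1.045188.
That pins the JPY growth at 1.0501365.
r = 1.0501365^(360/270) − 1 = 0.067401 → 6.74%.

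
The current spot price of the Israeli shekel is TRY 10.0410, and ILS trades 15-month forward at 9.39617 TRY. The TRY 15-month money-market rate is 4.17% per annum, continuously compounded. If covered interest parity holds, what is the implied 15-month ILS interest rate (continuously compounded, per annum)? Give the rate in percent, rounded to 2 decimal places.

T = 15/12 years.
F/S = 9.39617/10.041 = 0.9357803 = (growth of TRY) / (growth of ILS).
The TRY side grows by e^(0.0417×15/12) = 1.0535074.
That pins the ILS growth at 1.1258063.
Take logs: ln 1.1258063 / (15/12) = 0.094800, so 9.48%.

9.48%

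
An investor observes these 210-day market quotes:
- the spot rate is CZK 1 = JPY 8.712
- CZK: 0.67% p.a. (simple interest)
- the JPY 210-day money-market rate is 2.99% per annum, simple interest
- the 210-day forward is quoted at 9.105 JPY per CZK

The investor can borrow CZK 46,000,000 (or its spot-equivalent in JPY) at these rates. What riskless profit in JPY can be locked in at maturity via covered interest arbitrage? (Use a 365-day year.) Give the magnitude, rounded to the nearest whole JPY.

JPY 12,798,471

T = 210/365 years.
Keep in CZK, deliver into the forward: 46,000,000·1.00385479452·9.105 = JPY 420,444,503.59.
Swap to JPY now, deposit: 46,000,000·8.712·1.01720273973 = JPY 407,646,032.35.
The quoted forward overvalues CZK, so borrow JPY, buy CZK at spot, deposit the CZK at 0.67%, and sell the proceeds forward at 9.105.
Profit = 420,444,503.59 − 407,646,032.35 = JPY 12,798,471.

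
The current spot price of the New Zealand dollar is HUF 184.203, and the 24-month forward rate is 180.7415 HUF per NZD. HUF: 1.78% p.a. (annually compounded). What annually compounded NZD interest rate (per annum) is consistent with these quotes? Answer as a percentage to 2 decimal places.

2.75%

T = 2 years.
CIP gives F = S · g_HUF/g_NZD, so g_HUF/g_NZD = 180.7415/184.203 = 0.9812082.
The HUF side grows by (1 + 0.0178)^2 = 1.0359168.
Hence g_NZD = 1.0557564.
Annualise: 1.0557564^(1/2) − 1 = 0.027500 = 2.75%.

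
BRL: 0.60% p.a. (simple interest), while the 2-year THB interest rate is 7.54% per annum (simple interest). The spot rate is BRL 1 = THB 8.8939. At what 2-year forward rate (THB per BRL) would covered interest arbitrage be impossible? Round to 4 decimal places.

T = 2 years.
THB accumulates by 1 + 0.0754×2 = 1.150800.
BRL growth factor: 1 + 0.0060×2 = 1.012000.
So F = 8.8939 × 1.150800 / 1.012000 = 10.113735 (THB/BRL).

10.1137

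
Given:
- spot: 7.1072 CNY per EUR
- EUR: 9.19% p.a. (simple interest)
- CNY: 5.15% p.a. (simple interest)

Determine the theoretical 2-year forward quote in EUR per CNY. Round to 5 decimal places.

0.15101

T = 2 years.
CNY accumulates by 1 + 0.0515×2 = 1.103000.
EUR growth factor: 1 + 0.0919×2 = 1.183800.
CIP: F = S · (grow CNY)/(grow EUR) = 7.1072 × 1.103000/1.183800 = 6.622100 CNY per EUR.
Invert for EUR per CNY: 1 / 6.622100 = 0.15101.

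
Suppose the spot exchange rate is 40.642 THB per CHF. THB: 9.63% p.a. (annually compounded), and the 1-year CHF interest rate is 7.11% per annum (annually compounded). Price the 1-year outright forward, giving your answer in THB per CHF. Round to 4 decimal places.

T = 1 year.
THB accumulates by (1 + 0.0963)^1 = 1.096300.
Growth of 1 CHF over T: (1 + 0.0711)^1 = 1.071100.
So F = 40.642 × 1.096300 / 1.071100 = 41.598193 (THB/CHF).

41.5982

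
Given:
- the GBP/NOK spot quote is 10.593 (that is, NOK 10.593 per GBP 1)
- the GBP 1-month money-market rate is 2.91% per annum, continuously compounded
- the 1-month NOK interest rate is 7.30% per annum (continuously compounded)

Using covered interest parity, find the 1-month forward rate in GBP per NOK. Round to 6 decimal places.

T = 1/12 years.
NOK accumulates by e^(0.0730×1/12) = 1.0061019.
GBP growth factor: e^(0.0291×1/12) = 1.0024279.
Forward (NOK per GBP) = 10.593 × 1.0061019 / 1.0024279 = 10.63182.
Quoted the other way: 1/10.63182 = 0.094057 GBP per NOK.

0.094057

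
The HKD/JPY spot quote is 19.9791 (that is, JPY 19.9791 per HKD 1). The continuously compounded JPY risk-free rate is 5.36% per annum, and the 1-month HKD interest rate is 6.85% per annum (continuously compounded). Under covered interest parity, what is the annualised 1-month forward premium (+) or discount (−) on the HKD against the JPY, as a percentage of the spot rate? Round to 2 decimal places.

-1.49%

T = 1/12 years.
F = S · g_JPY/g_HKD = 19.9791 × 1.0044767/1.0057247 = 19.9543080.
(F − S)/S ÷ T = (19.9543080 − 19.9791)/19.9791/(1/12) = -0.014891 → -1.49%.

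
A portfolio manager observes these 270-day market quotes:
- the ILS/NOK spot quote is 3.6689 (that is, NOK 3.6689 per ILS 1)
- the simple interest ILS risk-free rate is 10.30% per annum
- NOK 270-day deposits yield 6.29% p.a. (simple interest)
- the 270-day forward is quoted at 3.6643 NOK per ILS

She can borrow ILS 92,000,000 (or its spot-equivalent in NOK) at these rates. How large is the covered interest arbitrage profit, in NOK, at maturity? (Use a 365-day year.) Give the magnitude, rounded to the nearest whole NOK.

T = 270/365 years.
Keep in ILS, deliver into the forward: 92,000,000·1.07619178082·3.6643 = NOK 362,801,037.91.
Swap to NOK now, deposit: 92,000,000·3.6689·1.04652876712 = NOK 353,244,064.22.
The quoted forward overvalues ILS, so borrow NOK, buy ILS at spot, deposit the ILS at 10.30%, and sell the proceeds forward at 3.6643.
The gap between the two covered legs is NOK 9,556,974.

NOK 9,556,974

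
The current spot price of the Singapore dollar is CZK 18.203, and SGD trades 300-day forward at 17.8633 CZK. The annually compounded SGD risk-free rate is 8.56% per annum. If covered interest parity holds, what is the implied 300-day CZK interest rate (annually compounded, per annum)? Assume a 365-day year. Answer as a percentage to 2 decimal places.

6.10%

T = 300/365 years.
F/S = 17.8633/18.203 = 0.9813382 = (growth of CZK) / (growth of SGD).
SGD growth factor: (1 + 0.0856)^(300/365) = 1.0698371.
So the CZK growth factor = 1.049872.
r = 1.049872^(365/300) − 1 = 0.061001 → 6.10%.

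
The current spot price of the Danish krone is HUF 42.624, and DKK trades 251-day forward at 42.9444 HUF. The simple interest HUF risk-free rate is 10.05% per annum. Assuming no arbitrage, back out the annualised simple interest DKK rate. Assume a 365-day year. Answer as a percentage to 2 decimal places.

8.89%

T = 251/365 years.
F/S = 42.9444/42.624 = 1.0075169 = (growth of HUF) / (growth of DKK).
HUF growth factor: 1 + 0.1005×251/365 = 1.069111.
That pins the DKK growth at 1.0611346.
(1.0611346 − 1)/T = 0.088901, i.e. 8.89%.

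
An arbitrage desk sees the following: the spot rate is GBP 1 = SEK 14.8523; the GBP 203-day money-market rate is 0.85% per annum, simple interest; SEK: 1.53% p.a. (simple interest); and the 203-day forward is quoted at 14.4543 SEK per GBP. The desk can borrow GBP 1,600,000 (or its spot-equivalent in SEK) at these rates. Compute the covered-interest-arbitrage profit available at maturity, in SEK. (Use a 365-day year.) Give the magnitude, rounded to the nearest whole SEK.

SEK 729,683

T = 203/365 years.
Route A — deposit GBP, sell forward: 1,600,000 × 1.0047273973 × 14.4543 = SEK 23,236,209.95.
Route B — convert at spot, deposit SEK: 1,600,000 × 14.8523 × 1.0085093151 = SEK 23,965,892.64.
The quoted forward undervalues GBP, so borrow GBP, convert to SEK at spot, deposit the SEK at 1.53%, and buy GBP forward at 14.4543 to cover the loan.
The gap between the two covered legs is SEK 729,683.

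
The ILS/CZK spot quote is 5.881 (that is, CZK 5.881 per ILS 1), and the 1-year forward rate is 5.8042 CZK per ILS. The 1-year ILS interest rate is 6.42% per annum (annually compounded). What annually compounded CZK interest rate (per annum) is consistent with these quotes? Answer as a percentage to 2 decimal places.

T = 1 year.
By CIP, F/S equals the CZK-to-ILS growth ratio: 5.8042/5.881 = 0.9869410.
The ILS side grows by (1 + 0.0642)^1 = 1.064200.
Hence g_CZK = 1.0503026.
r = 1.0503026^(1/1) − 1 = 0.050303 → 5.03%.

5.03%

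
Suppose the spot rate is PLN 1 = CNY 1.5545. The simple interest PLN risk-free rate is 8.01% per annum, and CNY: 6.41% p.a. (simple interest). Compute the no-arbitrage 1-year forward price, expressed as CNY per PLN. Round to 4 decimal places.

T = 1 year.
CNY accumulates by 1 + 0.0641×1 = 1.064100.
PLN accumulates by 1 + 0.0801×1 = 1.080100.
Forward (CNY per PLN) = 1.5545 × 1.064100 / 1.080100 = 1.531473.

1.5315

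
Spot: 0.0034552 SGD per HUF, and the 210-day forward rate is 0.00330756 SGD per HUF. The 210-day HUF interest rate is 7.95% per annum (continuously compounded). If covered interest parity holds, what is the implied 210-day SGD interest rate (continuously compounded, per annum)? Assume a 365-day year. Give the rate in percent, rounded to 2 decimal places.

T = 210/365 years.
By CIP, F/S equals the SGD-to-HUF growth ratio: 0.00330756/0.0034552 = 0.9572702.
The HUF side grows by e^(0.0795×210/365) = 1.0468019.
So the SGD growth factor = 1.0020723.
Take logs: ln 1.0020723 / (210/365) = 0.003598, so 0.36%.

0.36%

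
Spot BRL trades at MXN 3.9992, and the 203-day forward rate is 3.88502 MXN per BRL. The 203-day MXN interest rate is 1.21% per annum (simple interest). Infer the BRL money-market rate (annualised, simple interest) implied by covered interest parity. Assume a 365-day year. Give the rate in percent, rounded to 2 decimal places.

T = 203/365 years.
CIP gives F = S · g_MXN/g_BRL, so g_MXN/g_BRL = 3.88502/3.9992 = 0.9714493.
MXN growth factor: 1 + 0.0121×203/365 = 1.0067296.
Hence g_BRL = 1.0363172.
r = (1.0363172 − 1)/(203/365) = 0.065299 → 6.53%.

6.53%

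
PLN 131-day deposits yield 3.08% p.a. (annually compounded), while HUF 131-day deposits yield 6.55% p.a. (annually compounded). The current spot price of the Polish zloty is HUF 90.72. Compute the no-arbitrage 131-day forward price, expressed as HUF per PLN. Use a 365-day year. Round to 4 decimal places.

91.8045

T = 131/365 years.
Growth of 1 HUF over T: (1 + 0.0655)^(131/365) = 1.0230316.
Growth of 1 PLN over T: (1 + 0.0308)^(131/365) = 1.01094691.
Forward (HUF per PLN) = 90.72 × 1.0230316 / 1.01094691 = 91.804452.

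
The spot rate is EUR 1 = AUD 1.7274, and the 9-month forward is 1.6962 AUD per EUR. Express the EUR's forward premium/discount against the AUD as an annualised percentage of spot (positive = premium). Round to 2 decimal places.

T = 9/12 years.
EUR trades forward at -1.80618% vs spot over the period.
Annualise by dividing by T: -0.0180618 / (9/12) = -0.024082 → -2.41%.

-2.41%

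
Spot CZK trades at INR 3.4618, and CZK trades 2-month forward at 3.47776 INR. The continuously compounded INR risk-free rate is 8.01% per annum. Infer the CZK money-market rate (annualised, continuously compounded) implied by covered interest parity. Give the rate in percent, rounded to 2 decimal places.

5.25%

T = 2/12 years.
CIP gives F = S · g_INR/g_CZK, so g_INR/g_CZK = 3.47776/3.4618 = 1.0046103.
INR growth factor: e^(0.0801×2/12) = 1.0134395.
That pins the CZK growth at 1.0087887.
r = ln(1.0087887)/(2/12) = 0.052502 → 5.25%.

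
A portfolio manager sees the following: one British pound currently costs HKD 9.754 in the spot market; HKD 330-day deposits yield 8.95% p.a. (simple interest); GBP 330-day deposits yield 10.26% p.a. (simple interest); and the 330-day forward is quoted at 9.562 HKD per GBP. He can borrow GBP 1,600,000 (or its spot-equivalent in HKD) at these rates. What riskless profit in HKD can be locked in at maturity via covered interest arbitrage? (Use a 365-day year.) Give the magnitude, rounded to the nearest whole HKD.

T = 330/365 years.
Invest the GBP and cover forward: 1,600,000 × 1.0927616438 × 9.562 = HKD 16,718,378.94.
Convert at spot and invest in HKD: 1,600,000 × 9.754 × 1.0809178082 = HKD 16,869,235.68.
The quoted forward undervalues GBP, so borrow GBP, convert to HKD at spot, deposit the HKD at 8.95%, and buy GBP forward at 9.562 to cover the loan.
Arbitrage profit = |16,718,378.94 − 16,869,235.68| = HKD 150,857.

HKD 150,857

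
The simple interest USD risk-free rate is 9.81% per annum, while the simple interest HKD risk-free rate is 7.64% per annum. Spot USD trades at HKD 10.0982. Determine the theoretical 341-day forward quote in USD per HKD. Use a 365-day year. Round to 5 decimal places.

T = 341/365 years.
Growth of 1 HKD over T: 1 + 0.0764×341/365 = 1.0713764.
USD accumulates by 1 + 0.0981×341/365 = 1.0916496.
So F = 10.0982 × 1.0713764 / 1.0916496 = 9.910665 (HKD/USD).
Quoted the other way: 1/9.910665 = 0.10090 USD per HKD.

0.10090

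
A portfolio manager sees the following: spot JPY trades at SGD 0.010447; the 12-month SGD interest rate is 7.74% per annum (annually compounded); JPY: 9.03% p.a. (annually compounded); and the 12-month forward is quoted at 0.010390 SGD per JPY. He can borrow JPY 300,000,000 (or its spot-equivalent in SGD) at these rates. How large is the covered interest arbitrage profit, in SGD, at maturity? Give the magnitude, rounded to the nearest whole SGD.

T = 1 year.
Keep in JPY, deliver into the forward: 300,000,000·1.090300·0.010390 = SGD 3,398,465.10.
Swap to SGD now, deposit: 300,000,000·0.010447·1.077400 = SGD 3,376,679.34.
The quoted forward overvalues JPY, so borrow SGD, buy JPY at spot, deposit the JPY at 9.03%, and sell the proceeds forward at 0.010390.
The gap between the two covered legs is SGD 21,786.

SGD 21,786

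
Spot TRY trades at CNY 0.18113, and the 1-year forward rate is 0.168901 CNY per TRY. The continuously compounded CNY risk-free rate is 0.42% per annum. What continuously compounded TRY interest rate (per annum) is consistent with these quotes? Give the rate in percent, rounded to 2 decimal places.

T = 1 year.
By CIP, F/S equals the CNY-to-TRY growth ratio: 0.168901/0.18113 = 0.9324850.
CNY growth factor: e^(0.0042×1) = 1.0042088.
Hence g_TRY = 1.0769168.
r = ln(1.0769168)/1 = 0.074102 → 7.41%.

7.41%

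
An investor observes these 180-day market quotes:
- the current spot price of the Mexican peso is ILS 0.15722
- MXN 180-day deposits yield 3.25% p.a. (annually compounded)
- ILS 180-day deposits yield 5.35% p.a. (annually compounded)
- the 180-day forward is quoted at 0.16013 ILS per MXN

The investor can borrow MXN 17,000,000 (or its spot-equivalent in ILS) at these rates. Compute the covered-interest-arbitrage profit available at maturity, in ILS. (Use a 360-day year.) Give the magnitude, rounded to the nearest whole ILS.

ILS 22,788

T = 180/360 years.
Route A — deposit MXN, sell forward: 17,000,000 × 1.016120072 × 0.16013 = ILS 2,766,092.22.
Route B — convert at spot, deposit ILS: 17,000,000 × 0.15722 × 1.026401481 = ILS 2,743,304.29.
The quoted forward overvalues MXN, so borrow ILS, buy MXN at spot, deposit the MXN at 3.25%, and sell the proceeds forward at 0.16013.
Profit = 2,766,092.22 − 2,743,304.29 = ILS 22,788.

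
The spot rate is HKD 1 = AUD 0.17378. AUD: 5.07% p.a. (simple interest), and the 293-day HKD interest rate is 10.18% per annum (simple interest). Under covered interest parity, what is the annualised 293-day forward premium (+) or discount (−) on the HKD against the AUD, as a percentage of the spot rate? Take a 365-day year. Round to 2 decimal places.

-4.72%

T = 293/365 years.
No-arbitrage forward: 0.17378 × 1.0406989 / 1.0817189 = 0.16719007 AUD/HKD.
Annualised premium = (F − S)/S × (1/T) = (0.16719007 − 0.17378)/0.17378 ÷ (293/365) = -4.72%.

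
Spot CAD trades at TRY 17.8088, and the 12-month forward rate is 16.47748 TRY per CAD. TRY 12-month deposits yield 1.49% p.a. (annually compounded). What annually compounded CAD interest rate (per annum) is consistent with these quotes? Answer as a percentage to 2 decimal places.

9.69%

T = 1 year.
By CIP, F/S equals the TRY-to-CAD growth ratio: 16.47748/17.8088 = 0.9252437.
TRY growth factor: (1 + 0.0149)^1 = 1.014900.
So the CAD growth factor = 1.0969002.
r = 1.0969002^(1/1) − 1 = 0.096900 → 9.69%.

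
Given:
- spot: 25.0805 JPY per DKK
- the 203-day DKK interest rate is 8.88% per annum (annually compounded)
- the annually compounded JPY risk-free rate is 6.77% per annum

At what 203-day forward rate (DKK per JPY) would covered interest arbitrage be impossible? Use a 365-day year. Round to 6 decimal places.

0.040308

T = 203/365 years.
Growth of 1 JPY over T: (1 + 0.0677)^(203/365) = 1.0371043.
Growth of 1 DKK over T: (1 + 0.0888)^(203/365) = 1.0484536.
CIP: F = S · (grow JPY)/(grow DKK) = 25.0805 × 1.0371043/1.0484536 = 24.80901 JPY per DKK.
Quoted the other way: 1/24.80901 = 0.040308 DKK per JPY.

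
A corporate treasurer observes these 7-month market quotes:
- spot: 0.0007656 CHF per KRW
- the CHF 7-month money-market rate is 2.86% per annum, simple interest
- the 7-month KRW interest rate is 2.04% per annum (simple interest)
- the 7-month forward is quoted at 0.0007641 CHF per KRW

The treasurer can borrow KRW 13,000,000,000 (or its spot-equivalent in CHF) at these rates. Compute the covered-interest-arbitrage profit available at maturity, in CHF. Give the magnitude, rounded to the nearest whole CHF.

CHF 67,340

T = 7/12 years.
Keep in KRW, deliver into the forward: 13,000,000,000·1.011900·0.0007641 = CHF 10,051,506.27.
Swap to CHF now, deposit: 13,000,000,000·0.0007656·1.016683333 = CHF 10,118,845.88.
The quoted forward undervalues KRW, so borrow KRW, convert to CHF at spot, deposit the CHF at 2.86%, and buy KRW forward at 0.0007641 to cover the loan.
Arbitrage profit = |10,051,506.27 − 10,118,845.88| = CHF 67,340.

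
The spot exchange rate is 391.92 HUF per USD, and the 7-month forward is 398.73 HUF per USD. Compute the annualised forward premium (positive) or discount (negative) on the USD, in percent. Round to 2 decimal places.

T = 7/12 years.
(F − S)/S = (398.73 − 391.92)/391.92 = 0.0173760.
Per annum: 0.0173760 / (7/12) = 0.029787 = 2.98%.

+2.98%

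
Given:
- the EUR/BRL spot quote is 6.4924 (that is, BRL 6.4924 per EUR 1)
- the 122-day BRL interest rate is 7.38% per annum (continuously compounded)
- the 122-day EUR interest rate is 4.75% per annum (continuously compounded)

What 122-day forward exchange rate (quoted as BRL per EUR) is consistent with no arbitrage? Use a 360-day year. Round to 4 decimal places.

T = 122/360 years.
Growth of 1 BRL over T: e^(0.0738×122/360) = 1.0253254.
EUR accumulates by e^(0.0475×122/360) = 1.0162275.
Forward (BRL per EUR) = 6.4924 × 1.0253254 / 1.0162275 = 6.550524.

6.5505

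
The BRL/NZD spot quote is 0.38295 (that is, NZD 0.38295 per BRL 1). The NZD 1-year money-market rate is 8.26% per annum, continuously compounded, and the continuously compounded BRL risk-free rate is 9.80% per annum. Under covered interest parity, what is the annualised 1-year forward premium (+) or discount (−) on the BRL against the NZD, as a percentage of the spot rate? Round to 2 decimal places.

-1.53%

T = 1 year.
F = S · g_NZD/g_BRL = 0.38295 × 1.0861073/1.1029628 = 0.37709775.
(F − S)/S ÷ T = (0.37709775 − 0.38295)/0.38295/1 = -0.015282 → -1.53%.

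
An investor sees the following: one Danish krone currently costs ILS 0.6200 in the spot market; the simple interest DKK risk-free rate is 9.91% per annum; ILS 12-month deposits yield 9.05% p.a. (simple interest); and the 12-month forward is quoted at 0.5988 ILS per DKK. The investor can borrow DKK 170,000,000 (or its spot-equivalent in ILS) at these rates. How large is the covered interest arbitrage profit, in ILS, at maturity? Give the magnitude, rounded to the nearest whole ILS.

ILS 3,054,716

T = 1 year.
Route A — deposit DKK, sell forward: 170,000,000 × 1.099100 × 0.5988 = ILS 111,883,983.60.
Route B — convert at spot, deposit ILS: 170,000,000 × 0.6200 × 1.090500 = ILS 114,938,700.00.
The quoted forward undervalues DKK, so borrow DKK, convert to ILS at spot, deposit the ILS at 9.05%, and buy DKK forward at 0.5988 to cover the loan.
Profit = 114,938,700.00 − 111,883,983.60 = ILS 3,054,716.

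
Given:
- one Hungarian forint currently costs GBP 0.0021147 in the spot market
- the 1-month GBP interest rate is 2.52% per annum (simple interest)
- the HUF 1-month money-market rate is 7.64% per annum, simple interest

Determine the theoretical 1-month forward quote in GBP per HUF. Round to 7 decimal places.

T = 1/12 years.
Growth of 1 GBP over T: 1 + 0.0252×1/12 = 1.002100.
Growth of 1 HUF over T: 1 + 0.0764×1/12 = 1.0063667.
CIP: F = S · (grow GBP)/(grow HUF) = 0.0021147 × 1.002100/1.0063667 = 0.002105734 GBP per HUF.

0.0021057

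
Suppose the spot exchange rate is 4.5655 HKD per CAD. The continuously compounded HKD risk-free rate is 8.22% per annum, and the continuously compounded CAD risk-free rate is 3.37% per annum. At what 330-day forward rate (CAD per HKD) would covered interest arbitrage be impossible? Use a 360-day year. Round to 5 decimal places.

0.20951

T = 330/360 years.
HKD accumulates by e^(0.0822×330/360) = 1.0782615.
Growth of 1 CAD over T: e^(0.0337×330/360) = 1.0313738.
CIP: F = S · (grow HKD)/(grow CAD) = 4.5655 × 1.0782615/1.0313738 = 4.773054 HKD per CAD.
Quoted the other way: 1/4.773054 = 0.20951 CAD per HKD.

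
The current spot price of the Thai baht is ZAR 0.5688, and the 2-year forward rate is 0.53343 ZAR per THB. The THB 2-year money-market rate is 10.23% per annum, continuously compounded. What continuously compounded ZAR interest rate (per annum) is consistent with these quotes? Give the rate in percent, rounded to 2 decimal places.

T = 2 years.
By CIP, F/S equals the ZAR-to-THB growth ratio: 0.53343/0.5688 = 0.9378165.
THB growth factor: e^(0.1023×2) = 1.2270342.
Hence g_ZAR = 1.1507329.
r = ln(1.1507329)/2 = 0.070200 → 7.02%.

7.02%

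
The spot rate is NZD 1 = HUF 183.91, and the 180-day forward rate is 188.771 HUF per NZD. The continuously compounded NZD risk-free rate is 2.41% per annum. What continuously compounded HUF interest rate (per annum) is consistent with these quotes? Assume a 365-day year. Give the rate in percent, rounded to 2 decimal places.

T = 180/365 years.
By CIP, F/S equals the HUF-to-NZD growth ratio: 188.771/183.91 = 1.0264314.
NZD growth factor: e^(0.0241×180/365) = 1.0119558.
So the HUF growth factor = 1.0387032.
r = ln(1.0387032)/(180/365) = 0.077001 → 7.70%.

7.70%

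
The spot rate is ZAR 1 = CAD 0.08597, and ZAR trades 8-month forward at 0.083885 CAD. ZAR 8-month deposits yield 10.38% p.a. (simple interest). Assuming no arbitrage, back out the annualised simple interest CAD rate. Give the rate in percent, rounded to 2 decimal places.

T = 8/12 years.
By CIP, F/S equals the CAD-to-ZAR growth ratio: 0.083885/0.08597 = 0.9757474.
The ZAR side grows by 1 + 0.1038×8/12 = 1.069200.
Hence g_CAD = 1.0432691.
(1.0432691 − 1)/T = 0.064904, i.e. 6.49%.

6.49%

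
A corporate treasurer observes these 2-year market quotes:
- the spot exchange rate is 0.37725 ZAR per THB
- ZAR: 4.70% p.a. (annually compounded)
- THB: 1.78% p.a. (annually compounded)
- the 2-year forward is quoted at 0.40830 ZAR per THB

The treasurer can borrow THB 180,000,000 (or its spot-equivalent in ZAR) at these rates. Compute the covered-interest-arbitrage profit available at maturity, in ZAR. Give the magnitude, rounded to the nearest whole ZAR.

T = 2 years.
Keep in THB, deliver into the forward: 180,000,000·1.03591684·0.40830 = ZAR 76,133,672.24.
Swap to ZAR now, deposit: 180,000,000·0.37725·1.096209 = ZAR 74,438,072.15.
The quoted forward overvalues THB, so borrow ZAR, buy THB at spot, deposit the THB at 1.78%, and sell the proceeds forward at 0.40830.
Arbitrage profit = |76,133,672.24 − 74,438,072.15| = ZAR 1,695,600.

ZAR 1,695,600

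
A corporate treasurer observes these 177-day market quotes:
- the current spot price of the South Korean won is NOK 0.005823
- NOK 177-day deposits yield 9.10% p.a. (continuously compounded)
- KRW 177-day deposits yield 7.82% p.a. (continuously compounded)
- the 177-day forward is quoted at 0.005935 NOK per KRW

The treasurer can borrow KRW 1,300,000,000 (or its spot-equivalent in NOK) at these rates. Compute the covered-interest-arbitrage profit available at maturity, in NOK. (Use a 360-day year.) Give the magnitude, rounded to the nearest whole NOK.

T = 177/360 years.
Invest the KRW and cover forward: 1,300,000,000 × 1.039197035 × 0.005935 = NOK 8,017,924.72.
Convert at spot and invest in NOK: 1,300,000,000 × 0.005823 × 1.045757671 = NOK 7,916,280.99.
The quoted forward overvalues KRW, so borrow NOK, buy KRW at spot, deposit the KRW at 7.82%, and sell the proceeds forward at 0.005935.
The gap between the two covered legs is NOK 101,644.

NOK 101,644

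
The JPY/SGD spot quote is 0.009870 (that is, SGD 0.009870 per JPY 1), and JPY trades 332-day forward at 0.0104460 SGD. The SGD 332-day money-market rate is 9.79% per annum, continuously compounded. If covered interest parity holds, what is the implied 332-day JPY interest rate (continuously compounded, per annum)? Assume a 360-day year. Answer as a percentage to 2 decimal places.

3.64%

T = 332/360 years.
CIP gives F = S · g_SGD/g_JPY, so g_SGD/g_JPY = 0.010446/0.00987 = 1.0583587.
The SGD side grows by e^(0.0979×332/360) = 1.0944868.
So the JPY growth factor = 1.034136.
Take logs: ln 1.034136 / (332/360) = 0.036397, so 3.64%.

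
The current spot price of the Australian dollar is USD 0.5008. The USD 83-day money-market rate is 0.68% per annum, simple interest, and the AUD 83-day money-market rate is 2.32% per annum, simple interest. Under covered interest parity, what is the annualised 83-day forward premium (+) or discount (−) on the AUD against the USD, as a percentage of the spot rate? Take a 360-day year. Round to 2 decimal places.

T = 83/360 years.
F = S · g_USD/g_AUD = 0.5008 × 1.0015678/1.0053489 = 0.4989165.
(F − S)/S ÷ T = (0.4989165 − 0.5008)/0.5008/(83/360) = -0.016313 → -1.63%.

-1.63%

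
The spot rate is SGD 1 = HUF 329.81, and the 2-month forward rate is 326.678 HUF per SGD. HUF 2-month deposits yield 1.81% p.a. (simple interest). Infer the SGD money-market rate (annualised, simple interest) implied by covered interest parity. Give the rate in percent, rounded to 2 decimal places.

7.58%

T = 2/12 years.
CIP gives F = S · g_HUF/g_SGD, so g_HUF/g_SGD = 326.678/329.81 = 0.9905036.
HUF growth factor: 1 + 0.0181×2/12 = 1.0030167.
So the SGD growth factor = 1.0126331.
(1.0126331 − 1)/T = 0.075799, i.e. 7.58%.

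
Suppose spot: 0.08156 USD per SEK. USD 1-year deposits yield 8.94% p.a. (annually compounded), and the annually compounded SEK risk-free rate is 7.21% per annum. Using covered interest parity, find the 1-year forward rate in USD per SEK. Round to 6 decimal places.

0.082876

T = 1 year.
USD accumulates by (1 + 0.0894)^1 = 1.089400.
SEK growth factor: (1 + 0.0721)^1 = 1.072100.
So F = 0.08156 × 1.089400 / 1.072100 = 0.08287610 (USD/SEK).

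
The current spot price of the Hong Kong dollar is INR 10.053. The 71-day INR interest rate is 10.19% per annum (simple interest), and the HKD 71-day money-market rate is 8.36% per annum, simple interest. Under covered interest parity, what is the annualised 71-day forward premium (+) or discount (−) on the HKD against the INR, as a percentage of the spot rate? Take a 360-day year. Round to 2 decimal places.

T = 71/360 years.
CIP forward (INR per HKD) = 10.053 × 1.0200969/1.0164878 = 10.088694.
(F − S)/S ÷ T = (10.088694 − 10.053)/10.053/(71/360) = 0.018003 → 1.80%.

+1.80%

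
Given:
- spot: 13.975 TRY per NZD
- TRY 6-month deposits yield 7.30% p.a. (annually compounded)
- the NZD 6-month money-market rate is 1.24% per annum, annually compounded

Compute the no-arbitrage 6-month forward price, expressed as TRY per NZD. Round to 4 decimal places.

T = 6/12 years.
TRY growth factor: (1 + 0.0730)^(6/12) = 1.03585713.
Growth of 1 NZD over T: (1 + 0.0124)^(6/12) = 1.0061809.
Forward (TRY per NZD) = 13.975 × 1.03585713 / 1.0061809 = 14.387178.

14.3872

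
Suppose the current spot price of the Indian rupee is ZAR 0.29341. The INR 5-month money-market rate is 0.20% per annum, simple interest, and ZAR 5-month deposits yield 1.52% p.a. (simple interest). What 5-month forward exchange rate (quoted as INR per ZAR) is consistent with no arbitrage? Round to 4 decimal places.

3.3896

T = 5/12 years.
ZAR growth factor: 1 + 0.0152×5/12 = 1.0063333.
INR growth factor: 1 + 0.0020×5/12 = 1.0008333.
Forward (ZAR per INR) = 0.29341 × 1.0063333 / 1.0008333 = 0.2950224.
Quoted the other way: 1/0.2950224 = 3.3896 INR per ZAR.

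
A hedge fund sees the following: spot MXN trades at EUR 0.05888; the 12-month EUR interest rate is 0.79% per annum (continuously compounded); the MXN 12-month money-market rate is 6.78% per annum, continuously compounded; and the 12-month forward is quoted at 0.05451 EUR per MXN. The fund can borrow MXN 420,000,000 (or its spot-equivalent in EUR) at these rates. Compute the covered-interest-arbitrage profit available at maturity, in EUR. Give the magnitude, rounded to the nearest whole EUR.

EUR 425,481

T = 1 year.
Keep in MXN, deliver into the forward: 420,000,000·1.0701512568·0.05451 = EUR 24,500,256.90.
Swap to EUR now, deposit: 420,000,000·0.05888·1.0079312873 = EUR 24,925,737.56.
The quoted forward undervalues MXN, so borrow MXN, convert to EUR at spot, deposit the EUR at 0.79%, and buy MXN forward at 0.05451 to cover the loan.
The gap between the two covered legs is EUR 425,481.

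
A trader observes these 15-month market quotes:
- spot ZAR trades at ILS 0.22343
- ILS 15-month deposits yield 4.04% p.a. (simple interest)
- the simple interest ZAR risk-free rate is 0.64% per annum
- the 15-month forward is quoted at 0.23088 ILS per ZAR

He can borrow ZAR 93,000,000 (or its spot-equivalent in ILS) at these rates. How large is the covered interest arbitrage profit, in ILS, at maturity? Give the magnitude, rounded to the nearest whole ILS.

T = 15/12 years.
Invest the ZAR and cover forward: 93,000,000 × 1.008000 × 0.23088 = ILS 21,643,614.72.
Convert at spot and invest in ILS: 93,000,000 × 0.22343 × 1.050500 = ILS 21,828,329.00.
The quoted forward undervalues ZAR, so borrow ZAR, convert to ILS at spot, deposit the ILS at 4.04%, and buy ZAR forward at 0.23088 to cover the loan.
Arbitrage profit = |21,643,614.72 − 21,828,329.00| = ILS 184,714.

ILS 184,714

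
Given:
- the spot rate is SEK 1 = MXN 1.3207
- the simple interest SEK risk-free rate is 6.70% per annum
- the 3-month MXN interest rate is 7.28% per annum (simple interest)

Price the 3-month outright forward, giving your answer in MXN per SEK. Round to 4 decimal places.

1.3226

T = 3/12 years.
MXN growth factor: 1 + 0.0728×3/12 = 1.018200.
SEK growth factor: 1 + 0.0670×3/12 = 1.016750.
CIP: F = S · (grow MXN)/(grow SEK) = 1.3207 × 1.018200/1.016750 = 1.322583 MXN per SEK.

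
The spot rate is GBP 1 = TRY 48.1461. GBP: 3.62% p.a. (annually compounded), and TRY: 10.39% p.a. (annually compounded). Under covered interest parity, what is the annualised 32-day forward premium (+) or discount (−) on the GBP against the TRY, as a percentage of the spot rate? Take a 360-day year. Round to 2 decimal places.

+6.35%

T = 32/360 years.
No-arbitrage forward: 48.1461 × 1.0088253 / 1.0031659 = 48.4177181 TRY/GBP.
Annualised premium = (F − S)/S × (1/T) = (48.4177181 − 48.1461)/48.1461 ÷ (32/360) = 6.35%.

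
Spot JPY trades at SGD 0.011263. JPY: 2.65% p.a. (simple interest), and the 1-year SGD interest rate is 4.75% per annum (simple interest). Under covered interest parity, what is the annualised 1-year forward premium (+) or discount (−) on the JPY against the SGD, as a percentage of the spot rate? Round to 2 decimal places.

T = 1 year.
No-arbitrage forward: 0.011263 × 1.047500 / 1.026500 = 0.011493417 SGD/JPY.
Annualised premium = (F − S)/S × (1/T) = (0.011493417 − 0.011263)/0.011263 ÷ 1 = 2.05%.

+2.05%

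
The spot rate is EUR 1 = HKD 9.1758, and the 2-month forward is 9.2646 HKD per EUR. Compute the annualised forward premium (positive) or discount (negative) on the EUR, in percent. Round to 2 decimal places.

T = 2/12 years.
EUR trades forward at +0.96776% vs spot over the period.
Per annum: 0.0096776 / (2/12) = 0.058066 = 5.81%.

+5.81%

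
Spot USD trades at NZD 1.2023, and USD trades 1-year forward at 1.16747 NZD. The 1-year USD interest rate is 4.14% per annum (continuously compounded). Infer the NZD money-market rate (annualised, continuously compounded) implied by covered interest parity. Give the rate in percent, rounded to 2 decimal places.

1.20%

T = 1 year.
CIP gives F = S · g_NZD/g_USD, so g_NZD/g_USD = 1.16747/1.2023 = 0.9710305.
USD growth factor: e^(0.0414×1) = 1.0422689.
So the NZD growth factor = 1.0120749.
r = ln(1.0120749)/1 = 0.012003 → 1.20%.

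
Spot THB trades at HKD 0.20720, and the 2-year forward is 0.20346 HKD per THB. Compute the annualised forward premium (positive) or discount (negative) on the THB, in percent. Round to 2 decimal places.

T = 2 years.
THB trades forward at -1.80502% vs spot over the period.
Per annum: -0.0180502 / 2 = -0.009025 = -0.90%.

-0.90%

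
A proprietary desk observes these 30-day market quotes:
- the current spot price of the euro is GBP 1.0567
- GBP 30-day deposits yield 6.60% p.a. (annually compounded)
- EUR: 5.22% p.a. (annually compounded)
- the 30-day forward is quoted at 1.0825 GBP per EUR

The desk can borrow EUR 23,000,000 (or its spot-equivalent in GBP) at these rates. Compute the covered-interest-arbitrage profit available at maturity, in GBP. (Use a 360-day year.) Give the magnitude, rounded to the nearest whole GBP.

T = 30/360 years.
Route A — deposit EUR, sell forward: 23,000,000 × 1.0042492702 × 1.0825 = GBP 25,003,296.20.
Route B — convert at spot, deposit GBP: 23,000,000 × 1.0567 × 1.0053403194 = GBP 24,433,891.66.
The quoted forward overvalues EUR, so borrow GBP, buy EUR at spot, deposit the EUR at 5.22%, and sell the proceeds forward at 1.0825.
Arbitrage profit = |25,003,296.20 − 24,433,891.66| = GBP 569,405.

GBP 569,405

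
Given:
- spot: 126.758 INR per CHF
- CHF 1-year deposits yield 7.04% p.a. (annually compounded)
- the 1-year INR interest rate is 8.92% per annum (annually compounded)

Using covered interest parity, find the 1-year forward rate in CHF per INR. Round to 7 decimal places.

T = 1 year.
Growth of 1 INR over T: (1 + 0.0892)^1 = 1.089200.
CHF growth factor: (1 + 0.0704)^1 = 1.070400.
So F = 126.758 × 1.089200 / 1.070400 = 128.9843 (INR/CHF).
Quoted the other way: 1/128.9843 = 0.0077529 CHF per INR.

0.0077529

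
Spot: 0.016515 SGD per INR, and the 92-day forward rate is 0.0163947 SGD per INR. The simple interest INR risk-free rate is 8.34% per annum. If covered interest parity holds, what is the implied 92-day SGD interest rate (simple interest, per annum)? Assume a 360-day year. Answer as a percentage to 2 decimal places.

T = 92/360 years.
CIP gives F = S · g_SGD/g_INR, so g_SGD/g_INR = 0.0163947/0.016515 = 0.9927157.
The INR side grows by 1 + 0.0834×92/360 = 1.0213133.
Hence g_SGD = 1.0138737.
r = (1.0138737 − 1)/(92/360) = 0.054288 → 5.43%.

5.43%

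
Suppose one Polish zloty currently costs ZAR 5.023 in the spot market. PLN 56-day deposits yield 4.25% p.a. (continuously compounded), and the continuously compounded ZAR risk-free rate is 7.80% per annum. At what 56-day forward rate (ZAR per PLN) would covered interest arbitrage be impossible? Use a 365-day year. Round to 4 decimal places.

T = 56/365 years.
ZAR growth factor: e^(0.0780×56/365) = 1.012039.
PLN growth factor: e^(0.0425×56/365) = 1.0065419.
CIP: F = S · (grow ZAR)/(grow PLN) = 5.023 × 1.012039/1.0065419 = 5.050432 ZAR per PLN.

5.0504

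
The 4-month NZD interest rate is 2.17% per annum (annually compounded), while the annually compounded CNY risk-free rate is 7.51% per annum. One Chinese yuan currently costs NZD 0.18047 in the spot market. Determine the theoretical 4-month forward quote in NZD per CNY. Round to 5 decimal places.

T = 4/12 years.
NZD accumulates by (1 + 0.0217)^(4/12) = 1.0071816.
CNY growth factor: (1 + 0.0751)^(4/12) = 1.0244316.
Forward (NZD per CNY) = 0.18047 × 1.0071816 / 1.0244316 = 0.1774311.

0.17743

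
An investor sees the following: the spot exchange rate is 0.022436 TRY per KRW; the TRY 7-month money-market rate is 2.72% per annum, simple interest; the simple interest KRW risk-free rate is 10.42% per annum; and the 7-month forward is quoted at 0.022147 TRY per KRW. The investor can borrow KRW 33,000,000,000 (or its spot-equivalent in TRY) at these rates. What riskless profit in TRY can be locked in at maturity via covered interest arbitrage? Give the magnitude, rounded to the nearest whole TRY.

TRY 23,139,070

T = 7/12 years.
Keep in KRW, deliver into the forward: 33,000,000,000·1.06078333333·0.022147 = TRY 775,274,559.95.
Swap to TRY now, deposit: 33,000,000,000·0.022436·1.01586666667 = TRY 752,135,489.60.
The quoted forward overvalues KRW, so borrow TRY, buy KRW at spot, deposit the KRW at 10.42%, and sell the proceeds forward at 0.022147.
Arbitrage profit = |775,274,559.95 − 752,135,489.60| = TRY 23,139,070.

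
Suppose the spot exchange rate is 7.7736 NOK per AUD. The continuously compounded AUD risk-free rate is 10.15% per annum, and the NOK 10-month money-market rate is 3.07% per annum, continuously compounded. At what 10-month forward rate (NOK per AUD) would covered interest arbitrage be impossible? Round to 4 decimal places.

T = 10/12 years.
Growth of 1 NOK over T: e^(0.0307×10/12) = 1.0259134.
Growth of 1 AUD over T: e^(0.1015×10/12) = 1.0882635.
Forward (NOK per AUD) = 7.7736 × 1.0259134 / 1.0882635 = 7.328226.

7.3282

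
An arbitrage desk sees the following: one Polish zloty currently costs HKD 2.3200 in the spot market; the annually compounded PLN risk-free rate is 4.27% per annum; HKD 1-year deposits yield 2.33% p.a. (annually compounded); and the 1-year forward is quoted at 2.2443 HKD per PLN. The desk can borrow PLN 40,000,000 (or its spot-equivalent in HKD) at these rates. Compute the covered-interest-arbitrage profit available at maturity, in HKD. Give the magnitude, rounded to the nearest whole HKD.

T = 1 year.
Invest the PLN and cover forward: 40,000,000 × 1.042700 × 2.2443 = HKD 93,605,264.40.
Convert at spot and invest in HKD: 40,000,000 × 2.3200 × 1.023300 = HKD 94,962,240.00.
The quoted forward undervalues PLN, so borrow PLN, convert to HKD at spot, deposit the HKD at 2.33%, and buy PLN forward at 2.2443 to cover the loan.
The gap between the two covered legs is HKD 1,356,976.

HKD 1,356,976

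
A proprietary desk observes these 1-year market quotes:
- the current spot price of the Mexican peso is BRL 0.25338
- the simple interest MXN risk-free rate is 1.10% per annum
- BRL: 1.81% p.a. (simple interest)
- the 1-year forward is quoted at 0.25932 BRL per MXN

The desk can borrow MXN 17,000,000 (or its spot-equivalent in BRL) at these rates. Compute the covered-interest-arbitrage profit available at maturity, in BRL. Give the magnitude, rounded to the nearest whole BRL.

BRL 71,508

T = 1 year.
Keep in MXN, deliver into the forward: 17,000,000·1.011000·0.25932 = BRL 4,456,932.84.
Swap to BRL now, deposit: 17,000,000·0.25338·1.018100 = BRL 4,385,425.03.
The quoted forward overvalues MXN, so borrow BRL, buy MXN at spot, deposit the MXN at 1.10%, and sell the proceeds forward at 0.25932.
Profit = 4,456,932.84 − 4,385,425.03 = BRL 71,508.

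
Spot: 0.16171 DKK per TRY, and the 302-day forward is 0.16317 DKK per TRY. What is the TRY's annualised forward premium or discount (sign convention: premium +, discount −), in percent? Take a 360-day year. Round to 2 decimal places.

T = 302/360 years.
TRY trades forward at +0.90285% vs spot over the period.
Per annum: 0.0090285 / (302/360) = 0.010762 = 1.08%.

+1.08%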